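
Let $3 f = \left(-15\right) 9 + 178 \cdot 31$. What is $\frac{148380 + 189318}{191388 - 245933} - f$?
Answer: $- \frac{294628829}{163635} \approx -1800.5$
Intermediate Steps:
$f = \frac{5383}{3}$ ($f = \frac{\left(-15\right) 9 + 178 \cdot 31}{3} = \frac{-135 + 5518}{3} = \frac{1}{3} \cdot 5383 = \frac{5383}{3} \approx 1794.3$)
$\frac{148380 + 189318}{191388 - 245933} - f = \frac{148380 + 189318}{191388 - 245933} - \frac{5383}{3} = \frac{337698}{-54545} - \frac{5383}{3} = 337698 \left(- \frac{1}{54545}\right) - \frac{5383}{3} = - \frac{337698}{54545} - \frac{5383}{3} = - \frac{294628829}{163635}$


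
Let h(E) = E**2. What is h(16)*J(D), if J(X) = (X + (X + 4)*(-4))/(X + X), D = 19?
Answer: -9344/19 ≈ -491.79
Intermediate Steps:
J(X) = (-16 - 3*X)/(2*X) (J(X) = (X + (4 + X)*(-4))/((2*X)) = (X + (-16 - 4*X))*(1/(2*X)) = (-16 - 3*X)*(1/(2*X)) = (-16 - 3*X)/(2*X))
h(16)*J(D) = 16**2*(-3/2 - 8/19) = 256*(-3/2 - 8*1/19) = 256*(-3/2 - 8/19) = 256*(-73/38) = -9344/19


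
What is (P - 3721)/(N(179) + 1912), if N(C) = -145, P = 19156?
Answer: 5145/589 ≈ 8.7351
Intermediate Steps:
(P - 3721)/(N(179) + 1912) = (19156 - 3721)/(-145 + 1912) = 15435/1767 = 15435*(1/1767) = 5145/589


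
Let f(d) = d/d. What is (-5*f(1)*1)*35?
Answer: -175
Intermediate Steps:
f(d) = 1
(-5*f(1)*1)*35 = (-5*1*1)*35 = -5*1*35 = -5*35 = -175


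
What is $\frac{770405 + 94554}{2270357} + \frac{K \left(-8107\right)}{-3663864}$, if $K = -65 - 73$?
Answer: $\frac{104848987019}{1386379879908} \approx 0.075628$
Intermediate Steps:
$K = -138$ ($K = -65 - 73 = -138$)
$\frac{770405 + 94554}{2270357} + \frac{K \left(-8107\right)}{-3663864} = \frac{770405 + 94554}{2270357} + \frac{\left(-138\right) \left(-8107\right)}{-3663864} = 864959 \cdot \frac{1}{2270357} + 1118766 \left(- \frac{1}{3663864}\right) = \frac{864959}{2270357} - \frac{186461}{610644} = \frac{104848987019}{1386379879908}$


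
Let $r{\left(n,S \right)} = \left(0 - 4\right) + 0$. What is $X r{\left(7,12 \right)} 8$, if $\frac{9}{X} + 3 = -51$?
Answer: $\frac{16}{3} \approx 5.3333$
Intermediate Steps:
$X = - \frac{1}{6}$ ($X = \frac{9}{-3 - 51} = \frac{9}{-54} = 9 \left(- \frac{1}{54}\right) = - \frac{1}{6} \approx -0.16667$)
$r{\left(n,S \right)} = -4$ ($r{\left(n,S \right)} = -4 + 0 = -4$)
$X r{\left(7,12 \right)} 8 = \left(- \frac{1}{6}\right) \left(-4\right) 8 = \frac{2}{3} \cdot 8 = \frac{16}{3}$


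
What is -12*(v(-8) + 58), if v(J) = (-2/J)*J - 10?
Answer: -552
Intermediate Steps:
v(J) = -12 (v(J) = -2 - 10 = -12)
-12*(v(-8) + 58) = -12*(-12 + 58) = -12*46 = -552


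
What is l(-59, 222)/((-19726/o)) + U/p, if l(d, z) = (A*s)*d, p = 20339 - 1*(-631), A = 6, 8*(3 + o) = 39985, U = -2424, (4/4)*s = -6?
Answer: -74177360653/137884740 ≈ -537.97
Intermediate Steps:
s = -6
o = 39961/8 (o = -3 + (⅛)*39985 = -3 + 39985/8 = 39961/8 ≈ 4995.1)
p = 20970 (p = 20339 + 631 = 20970)
l(d, z) = -36*d (l(d, z) = (6*(-6))*d = -36*d)
l(-59, 222)/((-19726/o)) + U/p = (-36*(-59))/((-19726/39961/8)) - 2424/20970 = 2124/((-19726*8/39961)) - 2424*1/20970 = 2124/(-157808/39961) - 404/3495 = 2124*(-39961/157808) - 404/3495 = -21219291/39452 - 404/3495 = -74177360653/137884740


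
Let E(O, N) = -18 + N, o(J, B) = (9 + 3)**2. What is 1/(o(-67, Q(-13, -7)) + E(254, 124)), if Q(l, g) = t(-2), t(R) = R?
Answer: 1/250 ≈ 0.0040000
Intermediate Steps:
Q(l, g) = -2
o(J, B) = 144 (o(J, B) = 12**2 = 144)
1/(o(-67, Q(-13, -7)) + E(254, 124)) = 1/(144 + (-18 + 124)) = 1/(144 + 106) = 1/250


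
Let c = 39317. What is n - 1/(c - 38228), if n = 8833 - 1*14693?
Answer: -6381541/1089 ≈ -5860.0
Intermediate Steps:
n = -5860 (n = 8833 - 14693 = -5860)
n - 1/(c - 38228) = -5860 - 1/(39317 - 38228) = -5860 - 1/1089 = -6381541/1089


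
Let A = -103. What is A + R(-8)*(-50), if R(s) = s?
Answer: 297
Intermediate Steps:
A + R(-8)*(-50) = -103 - 8*(-50) = -103 + 400 = 297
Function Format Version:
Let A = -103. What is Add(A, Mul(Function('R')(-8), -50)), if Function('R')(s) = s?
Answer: 297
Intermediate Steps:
Add(A, Mul(Function('R')(-8), -50)) = Add(-103, Mul(-8, -50)) = Add(-103, 400) = 297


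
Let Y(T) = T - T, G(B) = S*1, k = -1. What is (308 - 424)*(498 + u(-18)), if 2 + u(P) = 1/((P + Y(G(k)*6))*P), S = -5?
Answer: -4660445/81 ≈ -57536.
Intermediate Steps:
G(B) = -5 (G(B) = -5*1 = -5)
Y(T) = 0
u(P) = -2 + P**(-2) (u(P) = -2 + 1/((P + 0)*P) = -2 + 1/(P*P) = -2 + P**(-2))
(308 - 424)*(498 + u(-18)) = (308 - 424)*(498 + (-2 + (-18)**(-2))) = -116*(498 + (-2 + 1/324)) = -116*(498 - 647/324) = -116*160705/324 = -4660445/81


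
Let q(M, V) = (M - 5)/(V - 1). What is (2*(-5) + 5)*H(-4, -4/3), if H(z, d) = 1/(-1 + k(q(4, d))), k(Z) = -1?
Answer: 5/2 ≈ 2.5000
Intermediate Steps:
q(M, V) = (-5 + M)/(-1 + V)
H(z, d) = -½ (H(z, d) = 1/(-1 - 1) = 1/(-2) = -½)
(2*(-5) + 5)*H(-4, -4/3) = (2*(-5) + 5)*(-½) = (-10 + 5)*(-½) = -5*(-½) = 5/2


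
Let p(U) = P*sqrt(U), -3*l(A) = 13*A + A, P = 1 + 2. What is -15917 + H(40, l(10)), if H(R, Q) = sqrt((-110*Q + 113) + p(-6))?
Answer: -15917 + sqrt(47217 + 27*I*sqrt(6))/3 ≈ -15845.0 + 0.050727*I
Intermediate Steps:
P = 3
l(A) = -14*A/3 (l(A) = -(13*A + A)/3 = -14*A/3)
p(U) = 3*sqrt(U)
H(R, Q) = sqrt(113 - 110*Q + 3*I*sqrt(6)) (H(R, Q) = sqrt((-110*Q + 113) + 3*sqrt(-6)) = sqrt((113 - 110*Q) + 3*(I*sqrt(6))) = sqrt((113 - 110*Q) + 3*I*sqrt(6)) = sqrt(113 - 110*Q + 3*I*sqrt(6)))
-15917 + H(40, l(10)) = -15917 + sqrt(113 - (-1540)*10/3 + 3*I*sqrt(6)) = -15917 + sqrt(113 - 110*(-140/3) + 3*I*sqrt(6)) = -15917 + sqrt(113 + 15400/3 + 3*I*sqrt(6)) = -15917 + sqrt(15739/3 + 3*I*sqrt(6))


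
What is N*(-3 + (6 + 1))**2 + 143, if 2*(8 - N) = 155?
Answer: -969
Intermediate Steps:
N = -139/2 (N = 8 - 1/2*155 = 8 - 155/2 = -139/2 ≈ -69.500)
N*(-3 + (6 + 1))**2 + 143 = -139*(-3 + (6 + 1))**2/2 + 143 = -139*(-3 + 7)**2/2 + 143 = -139/2*4**2 + 143 = -139/2*16 + 143 = -1112 + 143 = -969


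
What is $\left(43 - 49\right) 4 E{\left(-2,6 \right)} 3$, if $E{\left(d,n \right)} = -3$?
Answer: $216$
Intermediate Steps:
$\left(43 - 49\right) 4 E{\left(-2,6 \right)} 3 = \left(43 - 49\right) 4 \left(-3\right) 3 = - 6 \left(\left(-12\right) 3\right) = \left(-6\right) \left(-36\right) = 216$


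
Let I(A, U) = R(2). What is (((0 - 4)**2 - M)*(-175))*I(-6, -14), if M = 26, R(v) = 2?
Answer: 3500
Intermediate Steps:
I(A, U) = 2
(((0 - 4)**2 - M)*(-175))*I(-6, -14) = (((0 - 4)**2 - 1*26)*(-175))*2 = (((-4)**2 - 26)*(-175))*2 = ((16 - 26)*(-175))*2 = -10*(-175)*2 = 1750*2 = 3500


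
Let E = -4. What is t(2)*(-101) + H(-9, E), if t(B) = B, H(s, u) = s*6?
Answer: -256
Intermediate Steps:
H(s, u) = 6*s
t(2)*(-101) + H(-9, E) = 2*(-101) + 6*(-9) = -202 - 54 = -256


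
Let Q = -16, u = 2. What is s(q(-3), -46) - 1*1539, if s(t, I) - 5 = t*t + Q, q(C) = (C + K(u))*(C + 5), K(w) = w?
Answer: -1546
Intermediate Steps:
q(C) = (2 + C)*(5 + C) (q(C) = (C + 2)*(C + 5) = (2 + C)*(5 + C))
s(t, I) = -11 + t**2 (s(t, I) = 5 + (t*t - 16) = 5 + (t**2 - 16) = 5 + (-16 + t**2) = -11 + t**2)
s(q(-3), -46) - 1*1539 = (-11 + (10 + (-3)**2 + 7*(-3))**2) - 1*1539 = (-11 + (10 + 9 - 21)**2) - 1539 = (-11 + (-2)**2) - 1539 = (-11 + 4) - 1539 = -7 - 1539 = -1546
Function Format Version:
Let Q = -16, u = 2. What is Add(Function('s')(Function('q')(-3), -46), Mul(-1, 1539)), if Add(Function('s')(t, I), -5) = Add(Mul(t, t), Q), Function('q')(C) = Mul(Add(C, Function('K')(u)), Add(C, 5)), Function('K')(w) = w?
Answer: -1546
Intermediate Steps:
Function('q')(C) = Mul(Add(2, C), Add(5, C)) (Function('q')(C) = Mul(Add(C, 2), Add(C, 5)) = Mul(Add(2, C), Add(5, C)))
Function('s')(t, I) = Add(-11, Pow(t, 2)) (Function('s')(t, I) = Add(5, Add(Mul(t, t), -16)) = Add(5, Add(Pow(t, 2), -16)) = Add(5, Add(-16, Pow(t, 2))) = Add(-11, Pow(t, 2)))
Add(Function('s')(Function('q')(-3), -46), Mul(-1, 1539)) = Add(Add(-11, Pow(Add(10, Pow(-3, 2), Mul(7, -3)), 2)), Mul(-1, 1539)) = Add(Add(-11, Pow(Add(10, 9, -21), 2)), -1539) = Add(Add(-11, Pow(-2, 2)), -1539) = Add(Add(-11, 4), -1539) = Add(-7, -1539) = -1546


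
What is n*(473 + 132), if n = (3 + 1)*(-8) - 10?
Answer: -25410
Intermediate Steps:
n = -42 (n = 4*(-8) - 10 = -32 - 10 = -42)
n*(473 + 132) = -42*(473 + 132) = -42*605 = -25410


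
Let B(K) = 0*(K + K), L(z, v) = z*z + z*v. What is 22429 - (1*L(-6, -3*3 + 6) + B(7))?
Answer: 22375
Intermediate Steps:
L(z, v) = z² + v*z
B(K) = 0 (B(K) = 0*(2*K) = 0)
22429 - (1*L(-6, -3*3 + 6) + B(7)) = 22429 - (1*(-6*((-3*3 + 6) - 6)) + 0) = 22429 - (1*(-6*((-9 + 6) - 6)) + 0) = 22429 - (1*(-6*(-3 - 6)) + 0) = 22429 - (1*(-6*(-9)) + 0) = 22429 - (1*54 + 0) = 22429 - (54 + 0) = 22429 - 1*54 = 22429 - 54 = 22375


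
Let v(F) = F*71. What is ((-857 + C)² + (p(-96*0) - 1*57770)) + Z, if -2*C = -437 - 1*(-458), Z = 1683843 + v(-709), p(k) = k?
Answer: 9313161/4 ≈ 2.3283e+6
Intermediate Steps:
v(F) = 71*F
Z = 1633504 (Z = 1683843 + 71*(-709) = 1683843 - 50339 = 1633504)
C = -21/2 (C = -(-437 - 1*(-458))/2 = -(-437 + 458)/2 = -½*21 = -21/2 ≈ -10.500)
((-857 + C)² + (p(-96*0) - 1*57770)) + Z = ((-857 - 21/2)² + (-96*0 - 1*57770)) + 1633504 = ((-1735/2)² + (0 - 57770)) + 1633504 = (3010225/4 - 57770) + 1633504 = 2779145/4 + 1633504 = 9313161/4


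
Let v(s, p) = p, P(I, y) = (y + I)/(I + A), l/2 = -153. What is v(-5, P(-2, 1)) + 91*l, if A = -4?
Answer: -167075/6 ≈ -27846.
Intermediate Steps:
l = -306 (l = 2*(-153) = -306)
P(I, y) = (I + y)/(-4 + I) (P(I, y) = (y + I)/(I - 4) = (I + y)/(-4 + I))
v(-5, P(-2, 1)) + 91*l = (-2 + 1)/(-4 - 2) + 91*(-306) = -1/(-6) - 27846 = -1/6*(-1) - 27846 = 1/6 - 27846 = -167075/6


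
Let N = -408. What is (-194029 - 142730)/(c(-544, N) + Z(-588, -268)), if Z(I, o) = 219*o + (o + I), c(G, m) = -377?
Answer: 112253/19975 ≈ 5.6197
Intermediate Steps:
Z(I, o) = I + 220*o (Z(I, o) = 219*o + (I + o) = I + 220*o)
(-194029 - 142730)/(c(-544, N) + Z(-588, -268)) = (-194029 - 142730)/(-377 + (-588 + 220*(-268))) = -336759/(-377 + (-588 - 58960)) = -336759/(-377 - 59548) = -336759/(-59925) = -336759*(-1/59925) = 112253/19975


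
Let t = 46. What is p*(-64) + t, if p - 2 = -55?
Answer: 3438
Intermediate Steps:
p = -53 (p = 2 - 55 = -53)
p*(-64) + t = -53*(-64) + 46 = 3392 + 46 = 3438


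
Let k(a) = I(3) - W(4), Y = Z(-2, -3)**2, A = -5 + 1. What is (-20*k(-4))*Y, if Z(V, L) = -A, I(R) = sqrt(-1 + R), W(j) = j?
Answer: 1280 - 320*sqrt(2) ≈ 827.45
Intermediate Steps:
A = -4
Z(V, L) = 4 (Z(V, L) = -1*(-4) = 4)
Y = 16 (Y = 4**2 = 16)
k(a) = -4 + sqrt(2) (k(a) = sqrt(-1 + 3) - 1*4 = sqrt(2) - 4 = -4 + sqrt(2))
(-20*k(-4))*Y = -20*(-4 + sqrt(2))*16 = (80 - 20*sqrt(2))*16 = 1280 - 320*sqrt(2)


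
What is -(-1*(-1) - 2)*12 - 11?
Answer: 1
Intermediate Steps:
-(-1*(-1) - 2)*12 - 11 = -(1 - 2)*12 - 11 = -1*(-1)*12 - 11 = 1*12 - 11 = 12 - 11 = 1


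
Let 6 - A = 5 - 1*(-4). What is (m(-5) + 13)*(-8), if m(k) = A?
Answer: -80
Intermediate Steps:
A = -3 (A = 6 - (5 - 1*(-4)) = 6 - (5 + 4) = 6 - 1*9 = 6 - 9 = -3)
m(k) = -3
(m(-5) + 13)*(-8) = (-3 + 13)*(-8) = 10*(-8) = -80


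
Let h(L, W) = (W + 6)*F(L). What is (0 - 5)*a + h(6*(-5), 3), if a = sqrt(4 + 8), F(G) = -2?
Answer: -18 - 10*sqrt(3) ≈ -35.320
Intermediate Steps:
a = 2*sqrt(3) (a = sqrt(12) = 2*sqrt(3) ≈ 3.4641)
h(L, W) = -12 - 2*W (h(L, W) = (W + 6)*(-2) = (6 + W)*(-2) = -12 - 2*W)
(0 - 5)*a + h(6*(-5), 3) = (0 - 5)*(2*sqrt(3)) + (-12 - 2*3) = -10*sqrt(3) + (-12 - 6) = -10*sqrt(3) - 18 = -18 - 10*sqrt(3)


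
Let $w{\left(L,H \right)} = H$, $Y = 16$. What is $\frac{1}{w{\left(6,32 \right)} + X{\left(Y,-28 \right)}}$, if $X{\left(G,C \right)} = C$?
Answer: $\frac{1}{4} \approx 0.25$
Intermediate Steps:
$\frac{1}{w{\left(6,32 \right)} + X{\left(Y,-28 \right)}} = \frac{1}{32 - 28} = \frac{1}{4}$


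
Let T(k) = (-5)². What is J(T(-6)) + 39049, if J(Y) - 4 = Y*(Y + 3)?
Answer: 39753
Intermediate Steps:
T(k) = 25
J(Y) = 4 + Y*(3 + Y) (J(Y) = 4 + Y*(Y + 3) = 4 + Y*(3 + Y))
J(T(-6)) + 39049 = (4 + 25² + 3*25) + 39049 = (4 + 625 + 75) + 39049 = 704 + 39049 = 39753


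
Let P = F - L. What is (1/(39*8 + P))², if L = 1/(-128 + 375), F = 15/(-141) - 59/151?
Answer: 3072865255681/298164808937643025 ≈ 1.0306e-5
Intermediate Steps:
F = -3528/7097 (F = 15*(-1/141) - 59*1/151 = -5/47 - 59/151 = -3528/7097 ≈ -0.49711)
L = 1/247 ≈ 0.0040486
P = -878513/1752959 (P = -3528/7097 - 1*1/247 = -3528/7097 - 1/247 = -878513/1752959 ≈ -0.50116)
(1/(39*8 + P))² = (1/(39*8 - 878513/1752959))² = (1/(312 - 878513/1752959))² = (1/(546044695/1752959))² = (1752959/546044695)² = 3072865255681/298164808937643025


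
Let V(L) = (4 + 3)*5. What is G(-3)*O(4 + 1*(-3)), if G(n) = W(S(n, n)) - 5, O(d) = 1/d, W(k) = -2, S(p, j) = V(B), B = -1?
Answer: -7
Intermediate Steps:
V(L) = 35 (V(L) = 7*5 = 35)
S(p, j) = 35
G(n) = -7 (G(n) = -2 - 5 = -7)
G(-3)*O(4 + 1*(-3)) = -7/(4 + 1*(-3)) = -7/(4 - 3) = -7/1 = -7*1 = -7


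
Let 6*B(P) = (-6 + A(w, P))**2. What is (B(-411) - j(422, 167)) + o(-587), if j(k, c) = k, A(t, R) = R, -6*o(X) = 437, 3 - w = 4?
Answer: 85460/3 ≈ 28487.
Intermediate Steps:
w = -1 (w = 3 - 1*4 = 3 - 4 = -1)
o(X) = -437/6 (o(X) = -1/6*437 = -437/6)
B(P) = (-6 + P)**2/6
(B(-411) - j(422, 167)) + o(-587) = ((-6 - 411)**2/6 - 1*422) - 437/6 = ((1/6)*(-417)**2 - 422) - 437/6 = ((1/6)*173889 - 422) - 437/6 = (57963/2 - 422) - 437/6 = 57119/2 - 437/6 = 85460/3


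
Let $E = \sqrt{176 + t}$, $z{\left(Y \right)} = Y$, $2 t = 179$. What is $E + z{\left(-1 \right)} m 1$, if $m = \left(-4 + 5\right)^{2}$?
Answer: $-1 + \frac{3 \sqrt{118}}{2} \approx 15.294$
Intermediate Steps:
$t = \frac{179}{2}$ ($t = \frac{1}{2} \cdot 179 = \frac{179}{2} \approx 89.5$)
$E = \frac{3 \sqrt{118}}{2}$ ($E = \sqrt{176 + \frac{179}{2}} = \sqrt{\frac{531}{2}} = \frac{3 \sqrt{118}}{2} \approx 16.294$)
$m = 1$ ($m = 1^{2} = 1$)
$E + z{\left(-1 \right)} m 1 = \frac{3 \sqrt{118}}{2} + \left(-1\right) 1 \cdot 1 = \frac{3 \sqrt{118}}{2} - 1 = -1 + \frac{3 \sqrt{118}}{2}$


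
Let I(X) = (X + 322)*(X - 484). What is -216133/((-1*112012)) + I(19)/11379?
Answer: -5100601791/424861516 ≈ -12.005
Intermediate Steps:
I(X) = (-484 + X)*(322 + X) (I(X) = (322 + X)*(-484 + X) = (-484 + X)*(322 + X))
-216133/((-1*112012)) + I(19)/11379 = -216133/((-1*112012)) + (-155848 + 19² - 162*19)/11379 = -216133/(-112012) + (-155848 + 361 - 3078)*(1/11379) = -216133*(-1/112012) - 158565*1/11379 = 216133/112012 - 52855/3793 = -5100601791/424861516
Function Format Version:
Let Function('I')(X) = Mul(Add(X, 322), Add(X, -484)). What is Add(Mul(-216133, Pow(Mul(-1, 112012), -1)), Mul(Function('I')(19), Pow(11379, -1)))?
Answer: Rational(-5100601791, 424861516) ≈ -12.005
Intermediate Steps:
Function('I')(X) = Mul(Add(-484, X), Add(322, X)) (Function('I')(X) = Mul(Add(322, X), Add(-484, X)) = Mul(Add(-484, X), Add(322, X)))
Add(Mul(-216133, Pow(Mul(-1, 112012), -1)), Mul(Function('I')(19), Pow(11379, -1))) = Add(Mul(-216133, Pow(Mul(-1, 112012), -1)), Mul(Add(-155848, Pow(19, 2), Mul(-162, 19)), Pow(11379, -1))) = Add(Mul(-216133, Pow(-112012, -1)), Mul(Add(-155848, 361, -3078), Rational(1, 11379))) = Add(Mul(-216133, Rational(-1, 112012)), Mul(-158565, Rational(1, 11379))) = Add(Rational(216133, 112012), Rational(-52855, 3793)) = Rational(-5100601791, 424861516)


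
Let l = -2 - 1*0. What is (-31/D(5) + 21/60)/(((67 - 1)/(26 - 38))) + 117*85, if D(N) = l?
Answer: 1093633/110 ≈ 9942.1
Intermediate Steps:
l = -2 (l = -2 + 0 = -2)
D(N) = -2
(-31/D(5) + 21/60)/(((67 - 1)/(26 - 38))) + 117*85 = (-31/(-2) + 21/60)/(((67 - 1)/(26 - 38))) + 117*85 = (-31*(-½) + 21*(1/60))/((66/(-12))) + 9945 = (31/2 + 7/20)/((66*(-1/12))) + 9945 = 317/(20*(-11/2)) + 9945 = (317/20)*(-2/11) + 9945 = -317/110 + 9945 = 1093633/110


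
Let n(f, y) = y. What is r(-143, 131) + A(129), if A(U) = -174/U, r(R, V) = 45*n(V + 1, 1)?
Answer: 1877/43 ≈ 43.651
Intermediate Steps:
r(R, V) = 45 (r(R, V) = 45*1 = 45)
r(-143, 131) + A(129) = 45 - 174/129 = 45 - 174*1/129 = 45 - 58/43 = 1877/43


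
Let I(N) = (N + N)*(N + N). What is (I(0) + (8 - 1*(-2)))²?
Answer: 100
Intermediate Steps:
I(N) = 4*N² (I(N) = (2*N)*(2*N) = 4*N²)
(I(0) + (8 - 1*(-2)))² = (4*0² + (8 - 1*(-2)))² = (4*0 + (8 + 2))² = (0 + 10)² = 10² = 100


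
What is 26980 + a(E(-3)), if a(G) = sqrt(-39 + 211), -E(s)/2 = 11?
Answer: 26980 + 2*sqrt(43) ≈ 26993.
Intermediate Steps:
E(s) = -22 (E(s) = -2*11 = -22)
a(G) = 2*sqrt(43) (a(G) = sqrt(172) = 2*sqrt(43))
26980 + a(E(-3)) = 26980 + 2*sqrt(43)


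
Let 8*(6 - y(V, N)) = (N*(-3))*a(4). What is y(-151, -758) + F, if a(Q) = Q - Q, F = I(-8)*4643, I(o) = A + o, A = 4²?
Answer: 37150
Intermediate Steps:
A = 16
I(o) = 16 + o
F = 37144 (F = (16 - 8)*4643 = 8*4643 = 37144)
a(Q) = 0
y(V, N) = 6 (y(V, N) = 6 - N*(-3)*0/8 = 6 - (-3*N)*0/8 = 6 - ⅛*0 = 6 + 0 = 6)
y(-151, -758) + F = 6 + 37144 = 37150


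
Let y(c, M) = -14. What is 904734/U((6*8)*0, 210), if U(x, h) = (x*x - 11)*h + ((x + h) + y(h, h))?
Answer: -452367/1057 ≈ -427.97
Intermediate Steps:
U(x, h) = -14 + h + x + h*(-11 + x**2) (U(x, h) = (x*x - 11)*h + ((x + h) - 14) = (x**2 - 11)*h + ((h + x) - 14) = (-11 + x**2)*h + (-14 + h + x) = h*(-11 + x**2) + (-14 + h + x) = -14 + h + x + h*(-11 + x**2))
904734/U((6*8)*0, 210) = 904734/(-14 + (6*8)*0 - 10*210 + 210*((6*8)*0)**2) = 904734/(-14 + 48*0 - 2100 + 210*(48*0)**2) = 904734/(-14 + 0 - 2100 + 210*0**2) = 904734/(-14 + 0 - 2100 + 210*0) = 904734/(-14 + 0 - 2100 + 0) = 904734/(-2114) = 904734*(-1/2114) = -452367/1057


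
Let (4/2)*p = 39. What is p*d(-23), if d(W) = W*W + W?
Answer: 9867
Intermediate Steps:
p = 39/2 (p = (1/2)*39 = 39/2 ≈ 19.500)
d(W) = W + W**2 (d(W) = W**2 + W = W + W**2)
p*d(-23) = 39*(-23*(1 - 23))/2 = 39*(-23*(-22))/2 = (39/2)*506 = 9867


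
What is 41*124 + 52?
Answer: 5136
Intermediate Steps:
41*124 + 52 = 5084 + 52 = 5136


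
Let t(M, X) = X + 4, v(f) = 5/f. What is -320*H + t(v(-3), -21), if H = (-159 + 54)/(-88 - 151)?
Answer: -37663/239 ≈ -157.59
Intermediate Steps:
H = 105/239 (H = -105/(-239) = -105*(-1/239) = 105/239 ≈ 0.43933)
t(M, X) = 4 + X
-320*H + t(v(-3), -21) = -320*105/239 + (4 - 21) = -33600/239 - 17 = -37663/239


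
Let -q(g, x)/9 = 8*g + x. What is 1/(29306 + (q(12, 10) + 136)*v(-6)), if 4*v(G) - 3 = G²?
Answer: 2/42661 ≈ 4.6881e-5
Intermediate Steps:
q(g, x) = -72*g - 9*x (q(g, x) = -9*(8*g + x) = -9*(x + 8*g) = -72*g - 9*x)
v(G) = ¾ + G²/4
1/(29306 + (q(12, 10) + 136)*v(-6)) = 1/(29306 + ((-72*12 - 9*10) + 136)*(¾ + (¼)*(-6)²)) = 1/(29306 + ((-864 - 90) + 136)*(¾ + (¼)*36)) = 1/(29306 + (-954 + 136)*(¾ + 9)) = 1/(29306 - 818*39/4) = 1/(29306 - 15951/2) = 1/(42661/2) = 2/42661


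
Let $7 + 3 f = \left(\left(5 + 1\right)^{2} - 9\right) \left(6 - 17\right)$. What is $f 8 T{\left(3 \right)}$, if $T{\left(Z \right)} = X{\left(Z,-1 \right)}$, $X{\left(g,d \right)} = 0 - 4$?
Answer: $\frac{9728}{3} \approx 3242.7$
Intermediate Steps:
$X{\left(g,d \right)} = -4$
$T{\left(Z \right)} = -4$
$f = - \frac{304}{3}$ ($f = - \frac{7}{3} + \frac{\left(\left(5 + 1\right)^{2} - 9\right) \left(6 - 17\right)}{3} = - \frac{7}{3} + \frac{\left(6^{2} - 9\right) \left(-11\right)}{3} = - \frac{7}{3} + \frac{\left(36 - 9\right) \left(-11\right)}{3} = - \frac{7}{3} + \frac{27 \left(-11\right)}{3} = - \frac{7}{3} + \frac{1}{3} \left(-297\right) = - \frac{7}{3} - 99 = - \frac{304}{3} \approx -101.33$)
$f 8 T{\left(3 \right)} = \left(- \frac{304}{3}\right) 8 \left(-4\right) = \left(- \frac{2432}{3}\right) \left(-4\right) = \frac{9728}{3}$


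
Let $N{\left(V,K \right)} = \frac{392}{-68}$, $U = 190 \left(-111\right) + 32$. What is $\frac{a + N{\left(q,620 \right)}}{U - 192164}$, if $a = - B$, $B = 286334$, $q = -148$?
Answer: $\frac{811296}{604129} \approx 1.3429$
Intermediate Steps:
$U = -21058$ ($U = -21090 + 32 = -21058$)
$a = -286334$ ($a = \left(-1\right) 286334 = -286334$)
$N{\left(V,K \right)} = - \frac{98}{17}$ ($N{\left(V,K \right)} = 392 \left(- \frac{1}{68}\right) = - \frac{98}{17}$)
$\frac{a + N{\left(q,620 \right)}}{U - 192164} = \frac{-286334 - \frac{98}{17}}{-21058 - 192164} = - \frac{4867776}{17 \left(-213222\right)} = \left(- \frac{4867776}{17}\right) \left(- \frac{1}{213222}\right) = \frac{811296}{604129}$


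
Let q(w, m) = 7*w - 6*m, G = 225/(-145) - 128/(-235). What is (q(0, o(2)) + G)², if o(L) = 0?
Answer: 47100769/46444225 ≈ 1.0141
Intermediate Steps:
G = -6863/6815 (G = 225*(-1/145) - 128*(-1/235) = -45/29 + 128/235 = -6863/6815 ≈ -1.0070)
q(w, m) = -6*m + 7*w
(q(0, o(2)) + G)² = ((-6*0 + 7*0) - 6863/6815)² = ((0 + 0) - 6863/6815)² = (0 - 6863/6815)² = (-6863/6815)² = 47100769/46444225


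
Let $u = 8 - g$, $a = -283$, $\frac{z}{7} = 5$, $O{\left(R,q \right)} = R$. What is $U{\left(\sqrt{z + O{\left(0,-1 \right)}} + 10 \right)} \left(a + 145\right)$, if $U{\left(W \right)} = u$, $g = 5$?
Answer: $-414$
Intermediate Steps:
$z = 35$ ($z = 7 \cdot 5 = 35$)
$u = 3$ ($u = 8 - 5 = 3$)
$U{\left(W \right)} = 3$
$U{\left(\sqrt{z + O{\left(0,-1 \right)}} + 10 \right)} \left(a + 145\right) = 3 \left(-283 + 145\right) = 3 \left(-138\right) = -414$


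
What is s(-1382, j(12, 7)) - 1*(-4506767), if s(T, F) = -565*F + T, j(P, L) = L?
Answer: 4501430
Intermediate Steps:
s(T, F) = T - 565*F
s(-1382, j(12, 7)) - 1*(-4506767) = (-1382 - 565*7) - 1*(-4506767) = (-1382 - 3955) + 4506767 = -5337 + 4506767 = 4501430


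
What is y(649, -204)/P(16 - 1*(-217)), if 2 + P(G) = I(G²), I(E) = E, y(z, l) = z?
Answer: 649/54287 ≈ 0.011955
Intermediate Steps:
P(G) = -2 + G²
y(649, -204)/P(16 - 1*(-217)) = 649/(-2 + (16 - 1*(-217))²) = 649/(-2 + (16 + 217)²) = 649/(-2 + 233²) = 649/(-2 + 54289) = 649/54287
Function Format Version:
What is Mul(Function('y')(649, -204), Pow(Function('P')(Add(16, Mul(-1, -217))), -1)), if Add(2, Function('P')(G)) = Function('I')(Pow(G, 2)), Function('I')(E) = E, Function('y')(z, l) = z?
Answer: Rational(649, 54287) ≈ 0.011955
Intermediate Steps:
Function('P')(G) = Add(-2, Pow(G, 2))
Mul(Function('y')(649, -204), Pow(Function('P')(Add(16, Mul(-1, -217))), -1)) = Mul(649, Pow(Add(-2, Pow(Add(16, Mul(-1, -217)), 2)), -1)) = Mul(649, Pow(Add(-2, Pow(Add(16, 217), 2)), -1)) = Mul(649, Pow(Add(-2, Pow(233, 2)), -1)) = Mul(649, Pow(Add(-2, 54289), -1)) = Mul(649, Pow(54287, -1)) = Mul(649, Rational(1, 54287)) = Rational(649, 54287)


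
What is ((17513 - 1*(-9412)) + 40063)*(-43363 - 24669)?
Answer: -4557327616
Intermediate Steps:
((17513 - 1*(-9412)) + 40063)*(-43363 - 24669) = ((17513 + 9412) + 40063)*(-68032) = (26925 + 40063)*(-68032) = 66988*(-68032) = -4557327616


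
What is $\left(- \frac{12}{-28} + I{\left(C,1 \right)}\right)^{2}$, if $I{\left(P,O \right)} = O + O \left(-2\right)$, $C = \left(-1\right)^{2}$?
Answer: $\frac{16}{49} \approx 0.32653$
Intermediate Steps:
$C = 1$
$I{\left(P,O \right)} = - O$ ($I{\left(P,O \right)} = O - 2 O = - O$)
$\left(- \frac{12}{-28} + I{\left(C,1 \right)}\right)^{2} = \left(- \frac{12}{-28} - 1\right)^{2} = \left(\left(-12\right) \left(- \frac{1}{28}\right) - 1\right)^{2} = \left(\frac{3}{7} - 1\right)^{2} = \left(- \frac{4}{7}\right)^{2} = \frac{16}{49}$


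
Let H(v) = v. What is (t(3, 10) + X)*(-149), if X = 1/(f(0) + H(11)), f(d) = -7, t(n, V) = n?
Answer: -1937/4 ≈ -484.25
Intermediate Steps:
X = ¼ (X = 1/(-7 + 11) = 1/4 = ¼ ≈ 0.25000)
(t(3, 10) + X)*(-149) = (3 + ¼)*(-149) = (13/4)*(-149) = -1937/4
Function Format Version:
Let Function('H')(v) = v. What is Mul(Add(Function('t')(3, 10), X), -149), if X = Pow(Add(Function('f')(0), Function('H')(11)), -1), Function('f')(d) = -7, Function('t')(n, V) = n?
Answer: Rational(-1937, 4) ≈ -484.25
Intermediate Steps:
X = Rational(1, 4) (X = Pow(Add(-7, 11), -1) = Pow(4, -1) = Rational(1, 4) ≈ 0.25000)
Mul(Add(Function('t')(3, 10), X), -149) = Mul(Add(3, Rational(1, 4)), -149) = Mul(Rational(13, 4), -149) = Rational(-1937, 4)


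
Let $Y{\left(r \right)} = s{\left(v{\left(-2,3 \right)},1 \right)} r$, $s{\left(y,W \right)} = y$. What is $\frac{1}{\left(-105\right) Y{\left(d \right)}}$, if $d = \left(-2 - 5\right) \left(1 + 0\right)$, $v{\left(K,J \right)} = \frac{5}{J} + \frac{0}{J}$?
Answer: $\frac{1}{1225} \approx 0.00081633$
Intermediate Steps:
$v{\left(K,J \right)} = \frac{5}{J}$ ($v{\left(K,J \right)} = \frac{5}{J} + 0 = \frac{5}{J}$)
$d = -7$ ($d = \left(-7\right) 1 = -7$)
$Y{\left(r \right)} = \frac{5 r}{3}$ ($Y{\left(r \right)} = \frac{5}{3} r = 5 \cdot \frac{1}{3} r = \frac{5 r}{3}$)
$\frac{1}{\left(-105\right) Y{\left(d \right)}} = \frac{1}{\left(-105\right) \frac{5}{3} \left(-7\right)} = \frac{1}{\left(-105\right) \left(- \frac{35}{3}\right)} = \frac{1}{1225}$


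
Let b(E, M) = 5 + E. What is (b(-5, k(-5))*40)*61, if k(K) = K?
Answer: 0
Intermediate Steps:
(b(-5, k(-5))*40)*61 = ((5 - 5)*40)*61 = (0*40)*61 = 0*61 = 0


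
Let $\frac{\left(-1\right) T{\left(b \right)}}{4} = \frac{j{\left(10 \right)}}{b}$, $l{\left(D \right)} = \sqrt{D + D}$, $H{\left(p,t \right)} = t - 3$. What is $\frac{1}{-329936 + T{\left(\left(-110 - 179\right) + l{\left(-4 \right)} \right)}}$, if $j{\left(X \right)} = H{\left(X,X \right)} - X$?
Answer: $- \frac{2296602301}{757731872134252} + \frac{i \sqrt{2}}{378865936067126} \approx -3.0309 \cdot 10^{-6} + 3.7328 \cdot 10^{-15} i$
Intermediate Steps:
$H{\left(p,t \right)} = -3 + t$ ($H{\left(p,t \right)} = t - 3 = -3 + t$)
$j{\left(X \right)} = -3$ ($j{\left(X \right)} = \left(-3 + X\right) - X = -3$)
$l{\left(D \right)} = \sqrt{2} \sqrt{D}$ ($l{\left(D \right)} = \sqrt{2 D} = \sqrt{2} \sqrt{D}$)
$T{\left(b \right)} = \frac{12}{b}$ ($T{\left(b \right)} = - 4 \left(- \frac{3}{b}\right) = \frac{12}{b}$)
$\frac{1}{-329936 + T{\left(\left(-110 - 179\right) + l{\left(-4 \right)} \right)}} = \frac{1}{-329936 + \frac{12}{\left(-110 - 179\right) + \sqrt{2} \sqrt{-4}}} = \frac{1}{-329936 + \frac{12}{-289 + \sqrt{2} \cdot 2 i}} = \frac{1}{-329936 + \frac{12}{-289 + 2 i \sqrt{2}}}$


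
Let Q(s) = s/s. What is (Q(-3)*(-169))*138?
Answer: -23322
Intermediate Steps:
Q(s) = 1
(Q(-3)*(-169))*138 = (1*(-169))*138 = -169*138 = -23322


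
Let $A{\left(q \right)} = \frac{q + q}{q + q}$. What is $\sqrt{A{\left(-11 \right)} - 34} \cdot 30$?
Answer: $30 i \sqrt{33} \approx 172.34 i$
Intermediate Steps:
$A{\left(q \right)} = 1$ ($A{\left(q \right)} = \frac{2 q}{2 q} = 2 q \frac{1}{2 q} = 1$)
$\sqrt{A{\left(-11 \right)} - 34} \cdot 30 = \sqrt{1 - 34} \cdot 30 = \sqrt{-33} \cdot 30 = i \sqrt{33} \cdot 30 = 30 i \sqrt{33}$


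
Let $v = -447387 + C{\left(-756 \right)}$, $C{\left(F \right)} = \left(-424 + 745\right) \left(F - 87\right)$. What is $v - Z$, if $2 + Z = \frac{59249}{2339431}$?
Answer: $- \frac{1679683444077}{2339431} \approx -7.1799 \cdot 10^{5}$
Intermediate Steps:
$C{\left(F \right)} = -27927 + 321 F$ ($C{\left(F \right)} = 321 \left(-87 + F\right) = -27927 + 321 F$)
$v = -717990$ ($v = -447387 + \left(-27927 + 321 \left(-756\right)\right) = -447387 - 270603 = -717990$)
$Z = - \frac{4619613}{2339431}$ ($Z = -2 + \frac{59249}{2339431} = - \frac{4619613}{2339431} \approx -1.9747$)
$v - Z = -717990 - - \frac{4619613}{2339431} = -717990 + \frac{4619613}{2339431} = - \frac{1679683444077}{2339431}$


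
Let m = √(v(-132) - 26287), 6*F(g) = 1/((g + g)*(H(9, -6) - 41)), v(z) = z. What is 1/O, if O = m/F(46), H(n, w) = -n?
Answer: I*√26419/729164400 ≈ 2.2291e-7*I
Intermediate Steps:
F(g) = -1/(600*g) (F(g) = 1/(6*(((g + g)*(-1*9 - 41)))) = 1/(6*(((2*g)*(-9 - 41)))) = 1/(6*(((2*g)*(-50)))) = 1/(6*((-100*g))) = (-1/(100*g))/6 = -1/(600*g))
m = I*√26419 (m = √(-132 - 26287) = √(-26419) = I*√26419 ≈ 162.54*I)
O = -27600*I*√26419 (O = (I*√26419)/((-1/600/46)) = (I*√26419)/((-1/600*1/46)) = (I*√26419)/(-1/27600) = (I*√26419)*(-27600) = -27600*I*√26419 ≈ -4.4861e+6*I)
1/O = 1/(-27600*I*√26419) = I*√26419/729164400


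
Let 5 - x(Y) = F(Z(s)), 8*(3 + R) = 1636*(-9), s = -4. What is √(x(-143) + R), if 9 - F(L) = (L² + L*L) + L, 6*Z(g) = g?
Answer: I*√66502/6 ≈ 42.98*I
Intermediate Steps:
R = -3687/2 (R = -3 + (1636*(-9))/8 = -3 + (⅛)*(-14724) = -3 - 3681/2 = -3687/2 ≈ -1843.5)
Z(g) = g/6
F(L) = 9 - L - 2*L² (F(L) = 9 - ((L² + L*L) + L) = 9 - ((L² + L²) + L) = 9 - (2*L² + L) = 9 - (L + 2*L²) = 9 + (-L - 2*L²) = 9 - L - 2*L²)
x(Y) = -34/9 (x(Y) = 5 - (9 - (-4)/6 - 2*((⅙)*(-4))²) = 5 - (9 - 1*(-⅔) - 2*(-⅔)²) = 5 - (9 + ⅔ - 2*4/9) = 5 - (9 + ⅔ - 8/9) = 5 - 1*79/9 = 5 - 79/9 = -34/9)
√(x(-143) + R) = √(-34/9 - 3687/2) = √(-33251/18) = I*√66502/6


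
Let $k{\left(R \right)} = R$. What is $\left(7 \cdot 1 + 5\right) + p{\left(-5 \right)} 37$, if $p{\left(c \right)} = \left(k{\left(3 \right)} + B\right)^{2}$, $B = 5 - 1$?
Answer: $1825$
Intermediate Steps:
$B = 4$ ($B = 5 - 1 = 4$)
$p{\left(c \right)} = 49$ ($p{\left(c \right)} = \left(3 + 4\right)^{2} = 7^{2} = 49$)
$\left(7 \cdot 1 + 5\right) + p{\left(-5 \right)} 37 = \left(7 \cdot 1 + 5\right) + 49 \cdot 37 = \left(7 + 5\right) + 1813 = 12 + 1813 = 1825$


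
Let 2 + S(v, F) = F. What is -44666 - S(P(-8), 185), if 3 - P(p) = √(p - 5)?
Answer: -44849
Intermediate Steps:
P(p) = 3 - √(-5 + p) (P(p) = 3 - √(p - 5) = 3 - √(-5 + p))
S(v, F) = -2 + F
-44666 - S(P(-8), 185) = -44666 - (-2 + 185) = -44666 - 1*183 = -44666 - 183 = -44849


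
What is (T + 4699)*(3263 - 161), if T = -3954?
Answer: 2310990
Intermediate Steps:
(T + 4699)*(3263 - 161) = (-3954 + 4699)*(3263 - 161) = 745*3102 = 2310990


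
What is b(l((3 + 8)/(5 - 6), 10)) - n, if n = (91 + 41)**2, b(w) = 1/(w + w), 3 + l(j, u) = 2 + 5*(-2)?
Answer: -383329/22 ≈ -17424.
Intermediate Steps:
l(j, u) = -11 (l(j, u) = -3 + (2 + 5*(-2)) = -3 + (2 - 10) = -3 - 8 = -11)
b(w) = 1/(2*w)
n = 17424 (n = 132**2 = 17424)
b(l((3 + 8)/(5 - 6), 10)) - n = (1/2)/(-11) - 1*17424 = (1/2)*(-1/11) - 17424 = -1/22 - 17424 = -383329/22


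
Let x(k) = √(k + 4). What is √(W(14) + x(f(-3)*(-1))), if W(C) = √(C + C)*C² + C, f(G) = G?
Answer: √(14 + 393*√7) ≈ 32.462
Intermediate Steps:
W(C) = C + √2*C^(5/2) (W(C) = √(2*C)*C² + C = (√2*√C)*C² + C = √2*C^(5/2) + C = C + √2*C^(5/2))
x(k) = √(4 + k)
√(W(14) + x(f(-3)*(-1))) = √((14 + √2*14^(5/2)) + √(4 - 3*(-1))) = √((14 + √2*(196*√14)) + √(4 + 3)) = √((14 + 392*√7) + √7) = √(14 + 393*√7)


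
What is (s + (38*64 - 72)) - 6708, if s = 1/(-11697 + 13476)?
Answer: -7735091/1779 ≈ -4348.0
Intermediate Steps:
s = 1/1779 ≈ 0.00056211
(s + (38*64 - 72)) - 6708 = (1/1779 + (38*64 - 72)) - 6708 = (1/1779 + (2432 - 72)) - 6708 = (1/1779 + 2360) - 6708 = 4198441/1779 - 6708 = -7735091/1779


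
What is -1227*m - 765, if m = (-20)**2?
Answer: -491565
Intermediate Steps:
m = 400
-1227*m - 765 = -1227*400 - 765 = -490800 - 765 = -491565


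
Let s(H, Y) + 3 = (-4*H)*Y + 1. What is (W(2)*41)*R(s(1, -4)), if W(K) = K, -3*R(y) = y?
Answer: -1148/3 ≈ -382.67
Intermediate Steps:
s(H, Y) = -2 - 4*H*Y (s(H, Y) = -3 + ((-4*H)*Y + 1) = -3 + (-4*H*Y + 1) = -3 + (1 - 4*H*Y) = -2 - 4*H*Y)
R(y) = -y/3
(W(2)*41)*R(s(1, -4)) = (2*41)*(-(-2 - 4*1*(-4))/3) = 82*(-(-2 + 16)/3) = 82*(-⅓*14) = 82*(-14/3) = -1148/3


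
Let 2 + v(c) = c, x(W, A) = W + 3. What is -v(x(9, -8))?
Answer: -10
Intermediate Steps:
x(W, A) = 3 + W
v(c) = -2 + c
-v(x(9, -8)) = -(-2 + (3 + 9)) = -(-2 + 12) = -1*10 = -10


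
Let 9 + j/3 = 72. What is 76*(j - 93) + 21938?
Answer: 29234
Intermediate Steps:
j = 189 (j = -27 + 3*72 = -27 + 216 = 189)
76*(j - 93) + 21938 = 76*(189 - 93) + 21938 = 76*96 + 21938 = 7296 + 21938 = 29234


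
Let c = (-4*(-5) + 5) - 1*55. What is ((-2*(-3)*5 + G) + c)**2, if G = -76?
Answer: 5776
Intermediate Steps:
c = -30 (c = (20 + 5) - 55 = 25 - 55 = -30)
((-2*(-3)*5 + G) + c)**2 = ((-2*(-3)*5 - 76) - 30)**2 = ((6*5 - 76) - 30)**2 = ((30 - 76) - 30)**2 = (-46 - 30)**2 = (-76)**2 = 5776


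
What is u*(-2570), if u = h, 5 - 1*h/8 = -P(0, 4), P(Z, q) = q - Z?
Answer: -185040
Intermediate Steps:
h = 72 (h = 40 - (-8)*(4 - 1*0) = 40 - (-8)*(4 + 0) = 40 - (-8)*4 = 40 - 8*(-4) = 40 + 32 = 72)
u = 72
u*(-2570) = 72*(-2570) = -185040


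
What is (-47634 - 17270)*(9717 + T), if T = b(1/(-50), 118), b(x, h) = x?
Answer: -15766771748/25 ≈ -6.3067e+8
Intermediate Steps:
T = -1/50 (T = 1/(-50) = -1/50 ≈ -0.020000)
(-47634 - 17270)*(9717 + T) = (-47634 - 17270)*(9717 - 1/50) = -64904*485849/50 = -15766771748/25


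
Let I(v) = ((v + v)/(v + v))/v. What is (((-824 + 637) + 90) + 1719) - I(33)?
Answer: 53525/33 ≈ 1622.0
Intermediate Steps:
I(v) = 1/v (I(v) = ((2*v)/((2*v)))/v = ((2*v)*(1/(2*v)))/v = 1/v)
(((-824 + 637) + 90) + 1719) - I(33) = (((-824 + 637) + 90) + 1719) - 1/33 = ((-187 + 90) + 1719) - 1*1/33 = (-97 + 1719) - 1/33 = 1622 - 1/33 = 53525/33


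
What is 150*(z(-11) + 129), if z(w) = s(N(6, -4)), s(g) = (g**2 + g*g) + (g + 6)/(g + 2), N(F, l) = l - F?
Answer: 49425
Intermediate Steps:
s(g) = 2*g**2 + (6 + g)/(2 + g) (s(g) = (g**2 + g**2) + (6 + g)/(2 + g) = 2*g**2 + (6 + g)/(2 + g))
z(w) = 401/2 (z(w) = (6 + (-4 - 1*6) + 2*(-4 - 1*6)**3 + 4*(-4 - 1*6)**2)/(2 + (-4 - 1*6)) = (6 + (-4 - 6) + 2*(-4 - 6)**3 + 4*(-4 - 6)**2)/(2 + (-4 - 6)) = (6 - 10 + 2*(-10)**3 + 4*(-10)**2)/(2 - 10) = (6 - 10 + 2*(-1000) + 4*100)/(-8) = -(6 - 10 - 2000 + 400)/8 = -1/8*(-1604) = 401/2)
150*(z(-11) + 129) = 150*(401/2 + 129) = 150*(659/2) = 49425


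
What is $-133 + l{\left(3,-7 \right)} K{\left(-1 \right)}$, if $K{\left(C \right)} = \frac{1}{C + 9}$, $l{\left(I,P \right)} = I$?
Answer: $- \frac{1061}{8} \approx -132.63$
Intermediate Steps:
$K{\left(C \right)} = \frac{1}{9 + C}$
$-133 + l{\left(3,-7 \right)} K{\left(-1 \right)} = -133 + \frac{3}{9 - 1} = -133 + \frac{3}{8} = - \frac{1061}{8}$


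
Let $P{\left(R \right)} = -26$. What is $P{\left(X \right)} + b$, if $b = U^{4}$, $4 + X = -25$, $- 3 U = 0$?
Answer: $-26$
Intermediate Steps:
$U = 0$ ($U = \left(- \frac{1}{3}\right) 0 = 0$)
$X = -29$ ($X = -4 - 25 = -29$)
$b = 0$ ($b = 0^{4} = 0$)
$P{\left(X \right)} + b = -26 + 0 = -26$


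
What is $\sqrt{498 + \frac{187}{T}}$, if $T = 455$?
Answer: $\frac{\sqrt{103183535}}{455} \approx 22.325$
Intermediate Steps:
$\sqrt{498 + \frac{187}{T}} = \sqrt{498 + \frac{187}{455}} = \sqrt{\frac{226777}{455}} = \frac{\sqrt{103183535}}{455}$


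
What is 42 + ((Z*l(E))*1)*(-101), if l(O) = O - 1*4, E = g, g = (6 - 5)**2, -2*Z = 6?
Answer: -867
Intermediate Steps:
Z = -3 (Z = -1/2*6 = -3)
g = 1 (g = 1**2 = 1)
E = 1
l(O) = -4 + O (l(O) = O - 4 = -4 + O)
42 + ((Z*l(E))*1)*(-101) = 42 + (-3*(-4 + 1)*1)*(-101) = 42 + (-3*(-3)*1)*(-101) = 42 + (9*1)*(-101) = 42 + 9*(-101) = 42 - 909 = -867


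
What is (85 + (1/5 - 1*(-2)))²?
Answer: 190096/25 ≈ 7603.8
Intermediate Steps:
(85 + (1/5 - 1*(-2)))² = (85 + (⅕ + 2))² = (85 + 11/5)² = (436/5)² = 190096/25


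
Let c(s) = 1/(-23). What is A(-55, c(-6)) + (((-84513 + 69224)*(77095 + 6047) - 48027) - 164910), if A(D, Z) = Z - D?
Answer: -29241531161/23 ≈ -1.2714e+9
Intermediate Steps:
c(s) = -1/23
A(-55, c(-6)) + (((-84513 + 69224)*(77095 + 6047) - 48027) - 164910) = (-1/23 - 1*(-55)) + (((-84513 + 69224)*(77095 + 6047) - 48027) - 164910) = (-1/23 + 55) + ((-15289*83142 - 48027) - 164910) = 1264/23 + ((-1271158038 - 48027) - 164910) = 1264/23 + (-1271206065 - 164910) = 1264/23 - 1271370975 = -29241531161/23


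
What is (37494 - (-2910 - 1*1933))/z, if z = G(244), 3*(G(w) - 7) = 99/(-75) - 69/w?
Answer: 258255700/39441 ≈ 6547.9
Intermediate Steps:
G(w) = 164/25 - 23/w (G(w) = 7 + (99/(-75) - 69/w)/3 = 7 + (99*(-1/75) - 69/w)/3 = 7 + (-33/25 - 69/w)/3 = 7 + (-11/25 - 23/w) = 164/25 - 23/w)
z = 39441/6100 (z = 164/25 - 23/244 = 39441/6100 ≈ 6.4657)
(37494 - (-2910 - 1*1933))/z = (37494 - (-2910 - 1*1933))/(39441/6100) = (37494 - (-2910 - 1933))*(6100/39441) = (37494 - 1*(-4843))*(6100/39441) = (37494 + 4843)*(6100/39441) = 42337*(6100/39441) = 258255700/39441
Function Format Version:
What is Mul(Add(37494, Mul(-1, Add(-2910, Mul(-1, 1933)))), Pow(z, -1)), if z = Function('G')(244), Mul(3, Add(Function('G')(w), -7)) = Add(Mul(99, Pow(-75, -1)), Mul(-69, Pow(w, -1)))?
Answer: Rational(258255700, 39441) ≈ 6547.9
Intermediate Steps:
Function('G')(w) = Add(Rational(164, 25), Mul(-23, Pow(w, -1))) (Function('G')(w) = Add(7, Mul(Rational(1, 3), Add(Mul(99, Pow(-75, -1)), Mul(-69, Pow(w, -1))))) = Add(7, Mul(Rational(1, 3), Add(Mul(99, Rational(-1, 75)), Mul(-69, Pow(w, -1))))) = Add(7, Mul(Rational(1, 3), Add(Rational(-33, 25), Mul(-69, Pow(w, -1))))) = Add(7, Add(Rational(-11, 25), Mul(-23, Pow(w, -1)))) = Add(Rational(164, 25), Mul(-23, Pow(w, -1))))
z = Rational(39441, 6100) (z = Add(Rational(164, 25), Mul(-23, Pow(244, -1))) = Add(Rational(164, 25), Mul(-23, Rational(1, 244))) = Add(Rational(164, 25), Rational(-23, 244)) = Rational(39441, 6100) ≈ 6.4657)
Mul(Add(37494, Mul(-1, Add(-2910, Mul(-1, 1933)))), Pow(z, -1)) = Mul(Add(37494, Mul(-1, Add(-2910, Mul(-1, 1933)))), Pow(Rational(39441, 6100), -1)) = Mul(Add(37494, Mul(-1, Add(-2910, -1933))), Rational(6100, 39441)) = Mul(Add(37494, Mul(-1, -4843)), Rational(6100, 39441)) = Mul(Add(37494, 4843), Rational(6100, 39441)) = Mul(42337, Rational(6100, 39441)) = Rational(258255700, 39441)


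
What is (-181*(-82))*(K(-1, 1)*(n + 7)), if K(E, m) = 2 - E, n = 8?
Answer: 667890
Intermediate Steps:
(-181*(-82))*(K(-1, 1)*(n + 7)) = (-181*(-82))*((2 - 1*(-1))*(8 + 7)) = 14842*((2 + 1)*15) = 14842*(3*15) = 14842*45 = 667890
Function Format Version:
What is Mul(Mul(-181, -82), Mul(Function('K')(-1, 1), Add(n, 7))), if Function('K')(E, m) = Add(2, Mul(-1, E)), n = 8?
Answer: 667890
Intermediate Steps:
Mul(Mul(-181, -82), Mul(Function('K')(-1, 1), Add(n, 7))) = Mul(Mul(-181, -82), Mul(Add(2, Mul(-1, -1)), Add(8, 7))) = Mul(14842, Mul(Add(2, 1), 15)) = Mul(14842, Mul(3, 15)) = Mul(14842, 45) = 667890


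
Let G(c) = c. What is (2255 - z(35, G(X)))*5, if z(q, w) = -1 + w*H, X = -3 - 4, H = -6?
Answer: 11070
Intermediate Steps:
X = -7
z(q, w) = -1 - 6*w (z(q, w) = -1 + w*(-6) = -1 - 6*w)
(2255 - z(35, G(X)))*5 = (2255 - (-1 - 6*(-7)))*5 = (2255 - (-1 + 42))*5 = (2255 - 1*41)*5 = (2255 - 41)*5 = 2214*5 = 11070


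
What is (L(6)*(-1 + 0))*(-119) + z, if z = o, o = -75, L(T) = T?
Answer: 639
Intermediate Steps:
z = -75
(L(6)*(-1 + 0))*(-119) + z = (6*(-1 + 0))*(-119) - 75 = (6*(-1))*(-119) - 75 = -6*(-119) - 75 = 714 - 75 = 639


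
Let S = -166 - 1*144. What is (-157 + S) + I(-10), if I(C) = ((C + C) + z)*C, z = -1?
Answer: -257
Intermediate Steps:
S = -310 (S = -166 - 144 = -310)
I(C) = C*(-1 + 2*C) (I(C) = ((C + C) - 1)*C = (2*C - 1)*C = (-1 + 2*C)*C = C*(-1 + 2*C))
(-157 + S) + I(-10) = (-157 - 310) - 10*(-1 + 2*(-10)) = -467 - 10*(-1 - 20) = -467 - 10*(-21) = -467 + 210 = -257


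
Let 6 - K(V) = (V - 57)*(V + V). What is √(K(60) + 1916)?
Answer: √1562 ≈ 39.522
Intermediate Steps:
K(V) = 6 - 2*V*(-57 + V) (K(V) = 6 - (V - 57)*(V + V) = 6 - (-57 + V)*2*V = 6 - 2*V*(-57 + V))
√(K(60) + 1916) = √((6 - 2*60² + 114*60) + 1916) = √((6 - 2*3600 + 6840) + 1916) = √((6 - 7200 + 6840) + 1916) = √(-354 + 1916) = √1562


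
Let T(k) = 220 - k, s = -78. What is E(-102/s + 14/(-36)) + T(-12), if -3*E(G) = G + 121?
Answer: 134335/702 ≈ 191.36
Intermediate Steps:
E(G) = -121/3 - G/3 (E(G) = -(G + 121)/3 = -(121 + G)/3 = -121/3 - G/3)
E(-102/s + 14/(-36)) + T(-12) = (-121/3 - (-102/(-78) + 14/(-36))/3) + (220 - 1*(-12)) = (-121/3 - (-102*(-1/78) + 14*(-1/36))/3) + (220 + 12) = (-121/3 - (17/13 - 7/18)/3) + 232 = (-121/3 - 1/3*215/234) + 232 = (-121/3 - 215/702) + 232 = -28529/702 + 232 = 134335/702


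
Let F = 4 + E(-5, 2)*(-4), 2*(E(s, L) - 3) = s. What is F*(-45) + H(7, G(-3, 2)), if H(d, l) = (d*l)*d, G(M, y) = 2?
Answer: 8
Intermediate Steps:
E(s, L) = 3 + s/2
H(d, l) = l*d²
F = 2 (F = 4 + (3 + (½)*(-5))*(-4) = 4 + (3 - 5/2)*(-4) = 4 + (½)*(-4) = 4 - 2 = 2)
F*(-45) + H(7, G(-3, 2)) = 2*(-45) + 2*7² = -90 + 2*49 = -90 + 98 = 8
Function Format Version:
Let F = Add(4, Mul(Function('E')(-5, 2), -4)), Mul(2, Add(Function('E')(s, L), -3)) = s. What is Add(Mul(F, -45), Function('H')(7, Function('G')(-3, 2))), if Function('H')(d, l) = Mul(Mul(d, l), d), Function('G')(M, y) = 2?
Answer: 8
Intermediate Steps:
Function('E')(s, L) = Add(3, Mul(Rational(1, 2), s))
Function('H')(d, l) = Mul(l, Pow(d, 2))
F = 2 (F = Add(4, Mul(Add(3, Mul(Rational(1, 2), -5)), -4)) = Add(4, Mul(Add(3, Rational(-5, 2)), -4)) = Add(4, Mul(Rational(1, 2), -4)) = Add(4, -2) = 2)
Add(Mul(F, -45), Function('H')(7, Function('G')(-3, 2))) = Add(Mul(2, -45), Mul(2, Pow(7, 2))) = Add(-90, Mul(2, 49)) = Add(-90, 98) = 8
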